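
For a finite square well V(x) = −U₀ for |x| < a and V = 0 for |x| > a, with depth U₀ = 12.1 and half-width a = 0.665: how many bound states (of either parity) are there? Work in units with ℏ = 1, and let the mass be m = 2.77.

The dimensionless depth is z₀ = a√(2mU₀)/ℏ = 0.665 × √(67.03) = 5.445.
The even/odd transcendental equations gain one root per π/2 in z₀, giving N = 1 + ⌊2z₀/π⌋ = 1 + ⌊3.466⌋ = 4.

N = 4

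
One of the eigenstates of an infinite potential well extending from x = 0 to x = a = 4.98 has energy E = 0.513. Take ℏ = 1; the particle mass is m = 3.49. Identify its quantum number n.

n = 3

For an infinite well E_n = n²π²ℏ²/(2ma²), so n = (a/πℏ)√(2mE).
n = (4.98/π) × √(2 × 3.49 × 0.513) = 3.000 → n = 3.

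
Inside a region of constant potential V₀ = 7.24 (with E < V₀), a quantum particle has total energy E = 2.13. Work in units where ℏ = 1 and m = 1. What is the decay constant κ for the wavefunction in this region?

Since E < V₀ the TISE in this region is ψ'' = κ²ψ with κ = √(2m(V₀ − E))/ℏ.
κ = √(2 × 1 × 5.11) = 3.197.

κ = 3.20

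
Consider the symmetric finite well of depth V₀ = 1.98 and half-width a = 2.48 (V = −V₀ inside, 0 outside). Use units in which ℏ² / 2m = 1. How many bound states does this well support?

N = 3

Define the well-strength parameter z₀ = (a/ℏ)√(2mV₀) = 2.48 × √(2·0.5·1.98) = 3.490.
A new bound state (alternating even/odd) appears each time z₀ passes a multiple of π/2, so N = ⌊2z₀/π⌋ + 1 = ⌊2.222⌋ + 1 = 3.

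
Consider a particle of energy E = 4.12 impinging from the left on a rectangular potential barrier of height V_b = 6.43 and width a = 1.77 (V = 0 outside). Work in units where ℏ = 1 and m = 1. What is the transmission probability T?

T = 0.00183

E < V_b: inside the barrier ψ ∝ e^{±κx} with κ = √(2m(V_b − E))/ℏ = 2.149.
κa = 3.804, sinh(κa) = 22.44.
Matching ψ, ψ′ at both faces gives T = [1 + V_b² sinh²(κa) / (4E(V_b − E))]⁻¹ = 1/547.9 = 0.00183.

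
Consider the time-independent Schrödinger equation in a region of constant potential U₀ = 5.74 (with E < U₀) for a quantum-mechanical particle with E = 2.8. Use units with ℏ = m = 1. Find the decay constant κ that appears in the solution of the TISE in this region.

κ = 2.42

Since E < U₀ the TISE in this region is ψ'' = κ²ψ with κ = √(2m(U₀ − E))/ℏ.
κ = √(2 × 1 × 2.94) = 2.425.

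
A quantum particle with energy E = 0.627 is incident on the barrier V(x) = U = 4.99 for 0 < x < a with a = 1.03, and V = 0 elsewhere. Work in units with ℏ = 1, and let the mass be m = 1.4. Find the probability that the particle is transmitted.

T = 0.00131

E < U: inside the barrier ψ ∝ e^{±κx} with κ = √(2m(U − E))/ℏ = 3.495.
κa = 3.600, sinh(κa) = 18.29.
The exact tunnelling result is T⁻¹ = 1 + U² sinh²(κa) / [4E(U − E)] = 761.9, so T = 0.00131.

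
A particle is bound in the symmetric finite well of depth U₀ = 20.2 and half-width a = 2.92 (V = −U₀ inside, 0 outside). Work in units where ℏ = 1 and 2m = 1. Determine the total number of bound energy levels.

The dimensionless depth is z₀ = a√(2mU₀)/ℏ = 2.92 × √(20.20) = 13.12.
A new bound state (alternating even/odd) appears each time z₀ passes a multiple of π/2, so N = ⌊2z₀/π⌋ + 1 = ⌊8.355⌋ + 1 = 9.

N = 9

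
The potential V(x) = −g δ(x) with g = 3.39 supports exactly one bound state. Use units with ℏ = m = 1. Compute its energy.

E = -5.75

For x ≠ 0 the bound state is ψ ∝ e^{−κ|x|}; integrating the TISE across the delta gives the cusp condition 2κ = 2mg/ℏ², so κ = 3.390.
Then E = −ℏ²κ²/(2m) = −mg²/(2ℏ²) = -5.746.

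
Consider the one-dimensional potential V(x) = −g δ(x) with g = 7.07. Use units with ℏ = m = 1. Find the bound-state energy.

The bound state is ψ(x) = √κ e^{−κ|x|}. The derivative jump ψ'(0⁺) − ψ'(0⁻) = −(2mg/ℏ²)ψ(0) fixes κ = mg/ℏ² = 7.070.
Then E = −ℏ²κ²/(2m) = −mg²/(2ℏ²) = -24.99.

E = -25.0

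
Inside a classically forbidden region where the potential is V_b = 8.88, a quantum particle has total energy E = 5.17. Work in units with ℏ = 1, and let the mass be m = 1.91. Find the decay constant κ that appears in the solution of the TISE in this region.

κ = 3.76

Since E < V_b the TISE in this region is ψ'' = κ²ψ with κ = √(2m(V_b − E))/ℏ.
κ = √(2 × 1.91 × 3.71) = 3.765.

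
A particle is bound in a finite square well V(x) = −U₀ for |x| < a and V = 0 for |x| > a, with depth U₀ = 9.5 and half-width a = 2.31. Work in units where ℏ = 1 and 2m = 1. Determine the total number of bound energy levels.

N = 5

The dimensionless depth is z₀ = a√(2mU₀)/ℏ = 2.31 × √(9.500) = 7.120.
The even/odd transcendental equations gain one root per π/2 in z₀, giving N = 1 + ⌊2z₀/π⌋ = 1 + ⌊4.533⌋ = 5.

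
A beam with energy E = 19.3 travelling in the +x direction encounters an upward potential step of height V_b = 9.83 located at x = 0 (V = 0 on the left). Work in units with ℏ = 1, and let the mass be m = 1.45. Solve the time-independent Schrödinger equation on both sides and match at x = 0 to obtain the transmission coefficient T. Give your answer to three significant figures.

On each side the TISE gives plane waves with k = √(2m(E − V))/ℏ: k₁ = √(2·1.45·19.3) = 7.481, k₂ = √(2·1.45·9.47) = 5.241.
Continuity of ψ and ψ′ at the step yields the reflection amplitude r = (k₁ − k₂)/(k₁ + k₂) = 0.1761; thus R = |r|² = 0.03102, T = 0.9690.

T = 0.969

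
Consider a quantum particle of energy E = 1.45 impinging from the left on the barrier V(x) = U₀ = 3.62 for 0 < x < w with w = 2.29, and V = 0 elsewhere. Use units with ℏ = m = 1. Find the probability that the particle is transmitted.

T = 0.000276

Since E < U₀ the interior solution is evanescent with decay constant κ = √(2m(U₀ − E))/ℏ = 2.083.
κw = 4.771, sinh(κw) = 59.00.
Matching ψ, ψ′ at both faces gives T = [1 + U₀² sinh²(κw) / (4E(U₀ − E))]⁻¹ = 1/3625 = 0.000276.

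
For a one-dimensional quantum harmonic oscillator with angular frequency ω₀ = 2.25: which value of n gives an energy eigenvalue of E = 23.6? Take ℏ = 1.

n = 10

E_n = ℏω₀(n + ½) ⇒ n = E/(ℏω₀) − ½ = 23.6/2.25 − 0.5 = 9.989 → n = 10.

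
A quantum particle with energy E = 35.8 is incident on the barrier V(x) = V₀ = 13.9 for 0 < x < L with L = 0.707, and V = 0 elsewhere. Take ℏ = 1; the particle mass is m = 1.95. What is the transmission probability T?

Above the barrier the interior wavenumber is k₂ = √(2m(E − V₀))/ℏ = 9.242, giving phase k₂L = 6.534.
Matching at both interfaces gives T⁻¹ = 1 + V₀² sin²(k₂L) / [4E(E − V₀)] = 1.004, hence T = 0.996.

T = 0.996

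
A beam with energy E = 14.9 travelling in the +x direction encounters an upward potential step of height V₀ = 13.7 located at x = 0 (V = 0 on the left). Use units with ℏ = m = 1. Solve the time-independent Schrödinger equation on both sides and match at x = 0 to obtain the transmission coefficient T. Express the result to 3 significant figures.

On each side the TISE gives plane waves with k = √(2m(E − V))/ℏ: k₁ = √(2·1·14.9) = 5.459, k₂ = √(2·1·1.2) = 1.549.
Continuity of ψ and ψ′ at the step yields the reflection amplitude r = (k₁ − k₂)/(k₁ + k₂) = 0.5579; thus R = |r|² = 0.3112, T = 0.6888.

T = 0.689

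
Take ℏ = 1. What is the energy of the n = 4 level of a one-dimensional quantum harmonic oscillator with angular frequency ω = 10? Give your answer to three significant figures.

E = 45.0

The oscillator eigenvalues are E_n = ℏω(n + ½), so E_4 = 10 × 4.5 = 45.00.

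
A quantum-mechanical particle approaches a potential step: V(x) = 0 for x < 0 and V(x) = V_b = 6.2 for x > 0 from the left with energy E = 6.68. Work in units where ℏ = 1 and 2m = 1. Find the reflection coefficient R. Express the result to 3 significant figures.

The wavenumbers are k₁ = √(2mE)/ℏ = 2.585 on the left and k₂ = √(2m(E − V_b))/ℏ = 0.6928 on the right.
Continuity of ψ and ψ′ at the step yields the reflection amplitude r = (k₁ − k₂)/(k₁ + k₂) = 0.5772; thus R = |r|² = 0.3332, T = 0.6668.

R = 0.333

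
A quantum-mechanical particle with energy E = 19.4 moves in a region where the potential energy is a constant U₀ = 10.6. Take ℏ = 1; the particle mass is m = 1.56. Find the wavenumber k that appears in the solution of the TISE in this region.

With E > U₀ the solution is oscillatory, ψ ∝ e^{±ikx} with k = √(2m(E − U₀))/ℏ.
k = √(2 × 1.56 × 8.8) = 5.240.

k = 5.24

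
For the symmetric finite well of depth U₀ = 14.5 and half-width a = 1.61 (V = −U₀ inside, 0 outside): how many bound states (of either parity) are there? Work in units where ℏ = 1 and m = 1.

N = 6

Define the well-strength parameter z₀ = (a/ℏ)√(2mU₀) = 1.61 × √(2·1·14.5) = 8.670.
A new bound state (alternating even/odd) appears each time z₀ passes a multiple of π/2, so N = ⌊2z₀/π⌋ + 1 = ⌊5.520⌋ + 1 = 6.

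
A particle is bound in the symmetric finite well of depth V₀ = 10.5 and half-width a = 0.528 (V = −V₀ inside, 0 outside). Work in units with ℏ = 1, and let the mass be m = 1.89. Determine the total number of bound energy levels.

N = 3

Define the well-strength parameter z₀ = (a/ℏ)√(2mV₀) = 0.528 × √(2·1.89·10.5) = 3.326.
The even/odd transcendental equations gain one root per π/2 in z₀, giving N = 1 + ⌊2z₀/π⌋ = 1 + ⌊2.118⌋ = 3.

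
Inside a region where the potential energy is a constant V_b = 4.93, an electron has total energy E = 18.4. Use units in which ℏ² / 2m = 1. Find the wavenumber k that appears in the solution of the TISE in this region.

k = 3.67

With E > V_b the solution is oscillatory, ψ ∝ e^{±ikx} with k = √(2m(E − V_b))/ℏ.
k = √(2 × 0.5 × 13.47) = 3.670.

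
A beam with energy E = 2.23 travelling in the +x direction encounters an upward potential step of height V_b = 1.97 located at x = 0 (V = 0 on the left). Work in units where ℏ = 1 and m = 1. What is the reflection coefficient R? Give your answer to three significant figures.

The wavenumbers are k₁ = √(2mE)/ℏ = 2.112 on the left and k₂ = √(2m(E − V_b))/ℏ = 0.7211 on the right.
Matching ψ and ψ′ at x = 0 gives r = (k₁ − k₂)/(k₁ + k₂), so R = r² = 0.2410 and T = 1 − R = 0.7590.

R = 0.241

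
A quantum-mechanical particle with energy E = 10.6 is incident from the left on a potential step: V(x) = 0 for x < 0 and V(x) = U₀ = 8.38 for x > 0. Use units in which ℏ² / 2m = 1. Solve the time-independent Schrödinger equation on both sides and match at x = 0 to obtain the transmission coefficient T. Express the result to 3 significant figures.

T = 0.862

The wavenumbers are k₁ = √(2mE)/ℏ = 3.256 on the left and k₂ = √(2m(E − U₀))/ℏ = 1.490 on the right.
Continuity of ψ and ψ′ at the step yields the reflection amplitude r = (k₁ − k₂)/(k₁ + k₂) = 0.3721; thus R = |r|² = 0.1384, T = 0.8616.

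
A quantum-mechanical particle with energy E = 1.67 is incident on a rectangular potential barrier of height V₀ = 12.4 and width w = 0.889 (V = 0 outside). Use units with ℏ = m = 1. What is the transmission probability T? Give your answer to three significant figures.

Since E < V₀ the interior solution is evanescent with decay constant κ = √(2m(V₀ − E))/ℏ = 4.632.
κw = 4.118, sinh(κw) = 30.72.
The exact tunnelling result is T⁻¹ = 1 + V₀² sinh²(κw) / [4E(V₀ − E)] = 2025, so T = 0.000494.

T = 0.000494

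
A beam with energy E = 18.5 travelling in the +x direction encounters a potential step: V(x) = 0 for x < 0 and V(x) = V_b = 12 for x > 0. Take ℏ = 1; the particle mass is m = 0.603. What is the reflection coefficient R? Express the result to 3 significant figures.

R = 0.0654

On each side the TISE gives plane waves with k = √(2m(E − V))/ℏ: k₁ = √(2·0.603·18.5) = 4.723, k₂ = √(2·0.603·6.5) = 2.800.
Matching ψ and ψ′ at x = 0 gives r = (k₁ − k₂)/(k₁ + k₂), so R = r² = 0.06538 and T = 1 − R = 0.9346.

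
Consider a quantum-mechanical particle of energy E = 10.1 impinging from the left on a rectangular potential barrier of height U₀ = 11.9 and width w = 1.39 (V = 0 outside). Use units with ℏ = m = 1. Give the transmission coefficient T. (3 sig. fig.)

T = 0.0105

E < U₀: inside the barrier ψ ∝ e^{±κx} with κ = √(2m(U₀ − E))/ℏ = 1.897.
κw = 2.637, sinh(κw) = 6.952.
The exact tunnelling result is T⁻¹ = 1 + U₀² sinh²(κw) / [4E(U₀ − E)] = 95.12, so T = 0.0105.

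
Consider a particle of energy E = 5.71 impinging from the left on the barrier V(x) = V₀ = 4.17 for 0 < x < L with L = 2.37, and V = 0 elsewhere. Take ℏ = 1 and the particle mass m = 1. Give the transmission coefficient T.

E > V₀: inside the barrier k₂ = √(2m(E − V₀))/ℏ = 1.755, k₂L = 4.159.
T = [1 + V₀² sin²(k₂L) / (4E(E − V₀))]⁻¹ = 1/1.358 = 0.736.

T = 0.736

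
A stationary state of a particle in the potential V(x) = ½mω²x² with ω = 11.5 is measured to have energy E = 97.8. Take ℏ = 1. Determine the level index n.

n = 8

E_n = ℏω(n + ½) ⇒ n = E/(ℏω) − ½ = 97.8/11.5 − 0.5 = 8.004 → n = 8.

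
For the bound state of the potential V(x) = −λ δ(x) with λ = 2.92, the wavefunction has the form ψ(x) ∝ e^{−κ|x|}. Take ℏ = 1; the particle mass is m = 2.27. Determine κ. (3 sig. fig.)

Integrating the TISE across x = 0 gives the cusp condition ψ'(0⁺) − ψ'(0⁻) = −(2mλ/ℏ²)ψ(0).
With ψ ∝ e^{−κ|x|} this yields −2κ = −2mλ/ℏ², so κ = mλ/ℏ² = 6.628.

κ = 6.63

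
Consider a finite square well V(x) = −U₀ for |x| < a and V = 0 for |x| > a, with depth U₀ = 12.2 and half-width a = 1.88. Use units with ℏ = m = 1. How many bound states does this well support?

The dimensionless depth is z₀ = a√(2mU₀)/ℏ = 1.88 × √(24.40) = 9.287.
The even/odd transcendental equations gain one root per π/2 in z₀, giving N = 1 + ⌊2z₀/π⌋ = 1 + ⌊5.912⌋ = 6.

N = 6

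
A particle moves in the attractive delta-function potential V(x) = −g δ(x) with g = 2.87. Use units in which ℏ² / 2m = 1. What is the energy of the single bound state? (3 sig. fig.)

For x ≠ 0 the bound state is ψ ∝ e^{−κ|x|}; integrating the TISE across the delta gives the cusp condition 2κ = 2mg/ℏ², so κ = 1.435.
Then E = −ℏ²κ²/(2m) = −mg²/(2ℏ²) = -2.059.

E = -2.06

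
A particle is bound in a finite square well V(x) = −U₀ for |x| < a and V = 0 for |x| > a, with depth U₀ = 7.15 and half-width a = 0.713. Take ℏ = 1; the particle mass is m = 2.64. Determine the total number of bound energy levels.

N = 3

Define the well-strength parameter z₀ = (a/ℏ)√(2mU₀) = 0.713 × √(2·2.64·7.15) = 4.381.
The even/odd transcendental equations gain one root per π/2 in z₀, giving N = 1 + ⌊2z₀/π⌋ = 1 + ⌊2.789⌋ = 3.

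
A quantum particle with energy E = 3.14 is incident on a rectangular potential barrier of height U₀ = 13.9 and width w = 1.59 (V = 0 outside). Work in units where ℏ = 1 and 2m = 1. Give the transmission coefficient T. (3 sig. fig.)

T = 0.0000825

E < U₀: inside the barrier ψ ∝ e^{±κx} with κ = √(2m(U₀ − E))/ℏ = 3.280.
κw = 5.216, sinh(κw) = 92.06.
The exact tunnelling result is T⁻¹ = 1 + U₀² sinh²(κw) / [4E(U₀ − E)] = 12120, so T = 0.0000825.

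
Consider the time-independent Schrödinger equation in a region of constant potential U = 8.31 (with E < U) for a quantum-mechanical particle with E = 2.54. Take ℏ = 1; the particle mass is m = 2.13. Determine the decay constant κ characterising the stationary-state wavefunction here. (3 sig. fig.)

Since E < U the TISE in this region is ψ'' = κ²ψ with κ = √(2m(U − E))/ℏ.
κ = √(2 × 2.13 × 5.77) = 4.958.

κ = 4.96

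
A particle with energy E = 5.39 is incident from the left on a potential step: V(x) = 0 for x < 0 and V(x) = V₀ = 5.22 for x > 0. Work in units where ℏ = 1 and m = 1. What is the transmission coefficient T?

T = 0.512

The wavenumbers are k₁ = √(2mE)/ℏ = 3.283 on the left and k₂ = √(2m(E − V₀))/ℏ = 0.5831 on the right.
Continuity of ψ and ψ′ at the step yields the reflection amplitude r = (k₁ − k₂)/(k₁ + k₂) = 0.6984; thus R = |r|² = 0.4877, T = 0.5123.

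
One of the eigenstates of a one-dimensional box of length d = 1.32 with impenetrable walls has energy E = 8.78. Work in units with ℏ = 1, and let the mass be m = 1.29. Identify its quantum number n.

n = 2

From E_n = n²π²ℏ²/(2md²) invert to n = √(2md²E)/(πℏ).
n = (1.32/π) × √(2 × 1.29 × 8.78) = 2.000 → n = 2.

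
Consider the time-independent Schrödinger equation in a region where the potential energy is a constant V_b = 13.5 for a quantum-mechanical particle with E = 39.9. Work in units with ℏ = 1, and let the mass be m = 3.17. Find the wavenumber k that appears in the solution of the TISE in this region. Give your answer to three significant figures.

k = 12.9

With E > V_b the solution is oscillatory, ψ ∝ e^{±ikx} with k = √(2m(E − V_b))/ℏ.
k = √(2 × 3.17 × 26.4) = 12.94.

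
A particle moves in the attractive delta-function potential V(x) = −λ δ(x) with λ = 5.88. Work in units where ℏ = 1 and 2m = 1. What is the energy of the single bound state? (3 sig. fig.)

For x ≠ 0 the bound state is ψ ∝ e^{−κ|x|}; integrating the TISE across the delta gives the cusp condition 2κ = 2mλ/ℏ², so κ = 2.940.
Then E = −ℏ²κ²/(2m) = −mλ²/(2ℏ²) = -8.644.

E = -8.64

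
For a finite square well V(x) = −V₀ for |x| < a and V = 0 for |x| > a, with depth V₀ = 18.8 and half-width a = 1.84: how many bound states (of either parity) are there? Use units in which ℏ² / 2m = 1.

Define the well-strength parameter z₀ = (a/ℏ)√(2mV₀) = 1.84 × √(2·0.5·18.8) = 7.978.
The even/odd transcendental equations gain one root per π/2 in z₀, giving N = 1 + ⌊2z₀/π⌋ = 1 + ⌊5.079⌋ = 6.

N = 6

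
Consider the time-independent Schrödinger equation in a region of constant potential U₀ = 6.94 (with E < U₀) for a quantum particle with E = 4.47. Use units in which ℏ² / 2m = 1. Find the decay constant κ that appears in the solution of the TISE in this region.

Since E < U₀ the TISE in this region is ψ'' = κ²ψ with κ = √(2m(U₀ − E))/ℏ.
κ = √(2 × 0.5 × 2.47) = 1.572.

κ = 1.57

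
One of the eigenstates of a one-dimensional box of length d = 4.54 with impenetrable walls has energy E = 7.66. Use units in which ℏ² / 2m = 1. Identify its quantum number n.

n = 4

For an infinite well E_n = n²π²ℏ²/(2md²), so n = (d/πℏ)√(2mE).
n = (4.54/π) × √(2 × 0.5 × 7.66) = 4.000 → n = 4.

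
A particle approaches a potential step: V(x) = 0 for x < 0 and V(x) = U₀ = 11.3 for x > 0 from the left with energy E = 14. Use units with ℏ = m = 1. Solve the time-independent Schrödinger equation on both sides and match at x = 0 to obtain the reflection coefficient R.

R = 0.152

The wavenumbers are k₁ = √(2mE)/ℏ = 5.292 on the left and k₂ = √(2m(E − U₀))/ℏ = 2.324 on the right.
Continuity of ψ and ψ′ at the step yields the reflection amplitude r = (k₁ − k₂)/(k₁ + k₂) = 0.3897; thus R = |r|² = 0.1519, T = 0.8481.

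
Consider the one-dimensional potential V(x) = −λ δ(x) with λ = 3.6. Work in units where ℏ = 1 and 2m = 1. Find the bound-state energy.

E = -3.24

For x ≠ 0 the bound state is ψ ∝ e^{−κ|x|}; integrating the TISE across the delta gives the cusp condition 2κ = 2mλ/ℏ², so κ = 1.800.
Then E = −ℏ²κ²/(2m) = −mλ²/(2ℏ²) = -3.240.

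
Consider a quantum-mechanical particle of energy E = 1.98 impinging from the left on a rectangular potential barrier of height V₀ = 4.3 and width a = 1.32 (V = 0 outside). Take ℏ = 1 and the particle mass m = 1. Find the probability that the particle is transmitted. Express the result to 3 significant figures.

T = 0.0134

E < V₀: inside the barrier ψ ∝ e^{±κx} with κ = √(2m(V₀ − E))/ℏ = 2.154.
κa = 2.843, sinh(κa) = 8.558.
The exact tunnelling result is T⁻¹ = 1 + V₀² sinh²(κa) / [4E(V₀ − E)] = 74.69, so T = 0.0134.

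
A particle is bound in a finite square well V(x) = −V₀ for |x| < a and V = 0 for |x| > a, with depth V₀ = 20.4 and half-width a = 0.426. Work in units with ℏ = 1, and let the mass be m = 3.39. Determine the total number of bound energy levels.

Define the well-strength parameter z₀ = (a/ℏ)√(2mV₀) = 0.426 × √(2·3.39·20.4) = 5.010.
The even/odd transcendental equations gain one root per π/2 in z₀, giving N = 1 + ⌊2z₀/π⌋ = 1 + ⌊3.189⌋ = 4.

N = 4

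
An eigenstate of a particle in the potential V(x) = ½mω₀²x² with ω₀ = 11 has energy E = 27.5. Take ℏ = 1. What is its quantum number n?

n = 2

E_n = ℏω₀(n + ½) ⇒ n = E/(ℏω₀) − ½ = 27.5/11 − 0.5 = 2.000 → n = 2.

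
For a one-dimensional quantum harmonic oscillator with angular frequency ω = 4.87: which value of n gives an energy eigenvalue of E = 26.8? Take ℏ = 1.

Invert E_n = (n + ½)ℏω: n = E/ℏω − ½ = 5.003, so n = 5.

n = 5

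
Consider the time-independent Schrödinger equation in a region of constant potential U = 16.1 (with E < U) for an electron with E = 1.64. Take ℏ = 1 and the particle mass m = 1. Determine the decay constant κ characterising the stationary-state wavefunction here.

Since E < U the TISE in this region is ψ'' = κ²ψ with κ = √(2m(U − E))/ℏ.
κ = √(2 × 1 × 14.46) = 5.378.

κ = 5.38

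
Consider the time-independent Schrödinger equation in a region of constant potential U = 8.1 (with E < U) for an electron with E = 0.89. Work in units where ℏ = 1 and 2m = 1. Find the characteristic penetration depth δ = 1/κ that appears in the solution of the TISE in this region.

Since E < U the TISE in this region is ψ'' = κ²ψ with κ = √(2m(U − E))/ℏ.
κ = √(2 × 0.5 × 7.21) = 2.685. The penetration depth is δ = 1/κ = 0.372.

δ = 0.372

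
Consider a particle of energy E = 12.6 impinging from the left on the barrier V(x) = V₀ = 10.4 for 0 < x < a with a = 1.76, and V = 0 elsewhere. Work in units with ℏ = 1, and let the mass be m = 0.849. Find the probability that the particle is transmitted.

T = 0.939

E > V₀: inside the barrier k₂ = √(2m(E − V₀))/ℏ = 1.933, k₂a = 3.402.
Matching at both interfaces gives T⁻¹ = 1 + V₀² sin²(k₂a) / [4E(E − V₀)] = 1.065, hence T = 0.939.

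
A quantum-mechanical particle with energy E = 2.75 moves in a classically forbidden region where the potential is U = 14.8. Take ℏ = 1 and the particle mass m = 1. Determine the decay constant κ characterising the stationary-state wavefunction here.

Since E < U the TISE in this region is ψ'' = κ²ψ with κ = √(2m(U − E))/ℏ.
κ = √(2 × 1 × 12.05) = 4.909.

κ = 4.91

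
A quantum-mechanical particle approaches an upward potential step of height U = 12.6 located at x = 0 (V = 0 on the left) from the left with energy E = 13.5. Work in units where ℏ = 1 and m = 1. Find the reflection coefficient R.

On each side the TISE gives plane waves with k = √(2m(E − V))/ℏ: k₁ = √(2·1·13.5) = 5.196, k₂ = √(2·1·0.9) = 1.342.
Matching ψ and ψ′ at x = 0 gives r = (k₁ − k₂)/(k₁ + k₂), so R = r² = 0.3476 and T = 1 − R = 0.6524.

R = 0.348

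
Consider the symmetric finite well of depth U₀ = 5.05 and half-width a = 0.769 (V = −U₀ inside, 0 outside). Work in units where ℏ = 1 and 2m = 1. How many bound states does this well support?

Define the well-strength parameter z₀ = (a/ℏ)√(2mU₀) = 0.769 × √(2·0.5·5.05) = 1.728.
A new bound state (alternating even/odd) appears each time z₀ passes a multiple of π/2, so N = ⌊2z₀/π⌋ + 1 = ⌊1.100⌋ + 1 = 2.

N = 2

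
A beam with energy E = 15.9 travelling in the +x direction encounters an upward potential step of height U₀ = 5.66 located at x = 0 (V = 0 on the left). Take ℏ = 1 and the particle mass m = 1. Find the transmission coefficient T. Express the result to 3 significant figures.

On each side the TISE gives plane waves with k = √(2m(E − V))/ℏ: k₁ = √(2·1·15.9) = 5.639, k₂ = √(2·1·10.24) = 4.525.
Matching ψ and ψ′ at x = 0 gives r = (k₁ − k₂)/(k₁ + k₂), so R = r² = 0.01200 and T = 1 − R = 0.9880.

T = 0.988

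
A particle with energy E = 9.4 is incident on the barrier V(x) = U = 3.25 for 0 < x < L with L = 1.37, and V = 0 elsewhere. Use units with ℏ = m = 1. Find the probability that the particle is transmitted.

T = 0.957

E > U: inside the barrier k₂ = √(2m(E − U))/ℏ = 3.507, k₂L = 4.805.
T = [1 + U² sin²(k₂L) / (4E(E − U))]⁻¹ = 1/1.045 = 0.957.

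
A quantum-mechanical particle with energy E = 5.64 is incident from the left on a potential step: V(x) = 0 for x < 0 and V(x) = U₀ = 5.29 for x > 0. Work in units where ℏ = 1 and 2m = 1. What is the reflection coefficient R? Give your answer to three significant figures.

R = 0.361

The wavenumbers are k₁ = √(2mE)/ℏ = 2.375 on the left and k₂ = √(2m(E − U₀))/ℏ = 0.5916 on the right.
Matching ψ and ψ′ at x = 0 gives r = (k₁ − k₂)/(k₁ + k₂), so R = r² = 0.3614 and T = 1 − R = 0.6386.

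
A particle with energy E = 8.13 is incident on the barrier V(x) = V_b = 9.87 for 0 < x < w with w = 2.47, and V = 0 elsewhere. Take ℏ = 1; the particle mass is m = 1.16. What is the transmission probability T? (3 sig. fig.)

T = 0.000114

Since E < V_b the interior solution is evanescent with decay constant κ = √(2m(V_b − E))/ℏ = 2.009.
κw = 4.963, sinh(κw) = 71.48.
The exact tunnelling result is T⁻¹ = 1 + V_b² sinh²(κw) / [4E(V_b − E)] = 8798, so T = 0.000114.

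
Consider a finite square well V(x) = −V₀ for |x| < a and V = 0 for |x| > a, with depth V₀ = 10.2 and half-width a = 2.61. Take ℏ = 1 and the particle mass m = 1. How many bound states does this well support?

Define the well-strength parameter z₀ = (a/ℏ)√(2mV₀) = 2.61 × √(2·1·10.2) = 11.79.
The even/odd transcendental equations gain one root per π/2 in z₀, giving N = 1 + ⌊2z₀/π⌋ = 1 + ⌊7.505⌋ = 8.

N = 8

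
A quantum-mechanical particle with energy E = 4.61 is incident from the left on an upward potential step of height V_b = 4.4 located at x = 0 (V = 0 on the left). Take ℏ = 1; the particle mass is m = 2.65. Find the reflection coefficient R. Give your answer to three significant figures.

R = 0.420

The wavenumbers are k₁ = √(2mE)/ℏ = 4.943 on the left and k₂ = √(2m(E − V_b))/ℏ = 1.055 on the right.
Matching ψ and ψ′ at x = 0 gives r = (k₁ − k₂)/(k₁ + k₂), so R = r² = 0.4202 and T = 1 − R = 0.5798.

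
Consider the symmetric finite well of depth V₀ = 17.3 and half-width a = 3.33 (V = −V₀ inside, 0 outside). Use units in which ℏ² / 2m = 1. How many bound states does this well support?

The dimensionless depth is z₀ = a√(2mV₀)/ℏ = 3.33 × √(17.30) = 13.85.
A new bound state (alternating even/odd) appears each time z₀ passes a multiple of π/2, so N = ⌊2z₀/π⌋ + 1 = ⌊8.818⌋ + 1 = 9.

N = 9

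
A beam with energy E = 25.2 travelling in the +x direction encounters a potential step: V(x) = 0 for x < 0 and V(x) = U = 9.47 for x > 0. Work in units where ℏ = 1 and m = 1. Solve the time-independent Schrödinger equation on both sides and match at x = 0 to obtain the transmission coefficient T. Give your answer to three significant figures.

The wavenumbers are k₁ = √(2mE)/ℏ = 7.099 on the left and k₂ = √(2m(E − U))/ℏ = 5.609 on the right.
Continuity of ψ and ψ′ at the step yields the reflection amplitude r = (k₁ − k₂)/(k₁ + k₂) = 0.1173; thus R = |r|² = 0.01375, T = 0.9862.

T = 0.986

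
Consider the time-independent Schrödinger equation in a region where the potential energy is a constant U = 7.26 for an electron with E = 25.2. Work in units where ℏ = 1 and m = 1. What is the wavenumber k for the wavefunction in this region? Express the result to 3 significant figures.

k = 5.99

With E > U the solution is oscillatory, ψ ∝ e^{±ikx} with k = √(2m(E − U))/ℏ.
k = √(2 × 1 × 17.94) = 5.990.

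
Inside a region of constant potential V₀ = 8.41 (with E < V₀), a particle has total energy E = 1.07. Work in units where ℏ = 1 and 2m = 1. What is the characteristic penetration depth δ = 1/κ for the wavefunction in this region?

Since E < V₀ the TISE in this region is ψ'' = κ²ψ with κ = √(2m(V₀ − E))/ℏ.
κ = √(2 × 0.5 × 7.34) = 2.709. The penetration depth is δ = 1/κ = 0.369.

δ = 0.369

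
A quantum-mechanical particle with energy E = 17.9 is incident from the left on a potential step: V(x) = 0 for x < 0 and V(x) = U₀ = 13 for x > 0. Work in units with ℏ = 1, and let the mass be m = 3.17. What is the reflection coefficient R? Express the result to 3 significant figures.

On each side the TISE gives plane waves with k = √(2m(E − V))/ℏ: k₁ = √(2·3.17·17.9) = 10.65, k₂ = √(2·3.17·4.9) = 5.574.
Continuity of ψ and ψ′ at the step yields the reflection amplitude r = (k₁ − k₂)/(k₁ + k₂) = 0.3130; thus R = |r|² = 0.09798, T = 0.9020.

R = 0.0980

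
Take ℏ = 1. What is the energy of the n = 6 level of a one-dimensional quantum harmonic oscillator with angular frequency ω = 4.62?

Using E_n = (n + ½)ℏω: E_6 = 6.5 × 4.62 = 30.03.

E = 30.0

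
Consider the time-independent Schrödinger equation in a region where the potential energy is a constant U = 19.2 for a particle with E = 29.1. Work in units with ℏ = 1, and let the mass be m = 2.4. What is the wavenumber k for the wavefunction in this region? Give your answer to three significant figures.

With E > U the solution is oscillatory, ψ ∝ e^{±ikx} with k = √(2m(E − U))/ℏ.
k = √(2 × 2.4 × 9.9) = 6.893.

k = 6.89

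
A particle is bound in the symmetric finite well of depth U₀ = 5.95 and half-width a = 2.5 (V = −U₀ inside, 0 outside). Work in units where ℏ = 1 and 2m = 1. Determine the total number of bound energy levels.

The dimensionless depth is z₀ = a√(2mU₀)/ℏ = 2.5 × √(5.950) = 6.098.
The even/odd transcendental equations gain one root per π/2 in z₀, giving N = 1 + ⌊2z₀/π⌋ = 1 + ⌊3.882⌋ = 4.

N = 4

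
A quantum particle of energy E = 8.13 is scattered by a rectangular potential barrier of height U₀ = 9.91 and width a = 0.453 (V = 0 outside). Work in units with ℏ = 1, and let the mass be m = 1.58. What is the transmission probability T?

T = 0.261

Since E < U₀ the interior solution is evanescent with decay constant κ = √(2m(U₀ − E))/ℏ = 2.372.
κa = 1.074, sinh(κa) = 1.293.
Matching ψ, ψ′ at both faces gives T = [1 + U₀² sinh²(κa) / (4E(U₀ − E))]⁻¹ = 1/3.838 = 0.261.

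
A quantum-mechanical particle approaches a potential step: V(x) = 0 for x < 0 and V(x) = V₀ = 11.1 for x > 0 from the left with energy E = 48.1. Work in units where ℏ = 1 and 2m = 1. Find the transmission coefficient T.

On each side the TISE gives plane waves with k = √(2m(E − V))/ℏ: k₁ = √(2·½·48.1) = 6.935, k₂ = √(2·½·37) = 6.083.
Continuity of ψ and ψ′ at the step yields the reflection amplitude r = (k₁ − k₂)/(k₁ + k₂) = 0.06550; thus R = |r|² = 0.004290, T = 0.9957.

T = 0.996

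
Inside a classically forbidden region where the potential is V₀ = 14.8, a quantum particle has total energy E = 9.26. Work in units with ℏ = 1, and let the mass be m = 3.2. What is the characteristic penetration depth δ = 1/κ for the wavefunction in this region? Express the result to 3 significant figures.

δ = 0.168

Since E < V₀ the TISE in this region is ψ'' = κ²ψ with κ = √(2m(V₀ − E))/ℏ.
κ = √(2 × 3.2 × 5.54) = 5.954. The penetration depth is δ = 1/κ = 0.168.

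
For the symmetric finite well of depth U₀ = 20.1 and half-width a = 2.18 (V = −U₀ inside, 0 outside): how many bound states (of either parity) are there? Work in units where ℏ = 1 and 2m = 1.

N = 7

The dimensionless depth is z₀ = a√(2mU₀)/ℏ = 2.18 × √(20.10) = 9.774.
A new bound state (alternating even/odd) appears each time z₀ passes a multiple of π/2, so N = ⌊2z₀/π⌋ + 1 = ⌊6.222⌋ + 1 = 7.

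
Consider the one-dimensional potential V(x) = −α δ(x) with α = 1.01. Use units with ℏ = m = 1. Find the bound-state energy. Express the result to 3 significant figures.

The bound state is ψ(x) = √κ e^{−κ|x|}. The derivative jump ψ'(0⁺) − ψ'(0⁻) = −(2mα/ℏ²)ψ(0) fixes κ = mα/ℏ² = 1.010.
Then E = −ℏ²κ²/(2m) = −mα²/(2ℏ²) = -0.5101.

E = -0.510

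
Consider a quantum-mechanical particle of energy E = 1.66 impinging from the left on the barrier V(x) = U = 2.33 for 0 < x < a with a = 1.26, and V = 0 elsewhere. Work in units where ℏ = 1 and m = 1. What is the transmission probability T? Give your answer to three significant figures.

T = 0.165

E < U: inside the barrier ψ ∝ e^{±κx} with κ = √(2m(U − E))/ℏ = 1.158.
κa = 1.459, sinh(κa) = 2.034.
Matching ψ, ψ′ at both faces gives T = [1 + U² sinh²(κa) / (4E(U − E))]⁻¹ = 1/6.047 = 0.165.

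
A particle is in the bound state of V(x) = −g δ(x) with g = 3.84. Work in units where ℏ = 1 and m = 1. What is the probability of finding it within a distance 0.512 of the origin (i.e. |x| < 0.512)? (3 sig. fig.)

P = 0.980

The normalised bound state is ψ = √κ e^{−κ|x|} with κ = mg/ℏ² = 3.840.
P(|x| < d) = ∫_{−d}^{d} κ e^{−2κ|x|} dx = 1 − e^{−2κd} = 1 − e^{−3.932} = 0.9804.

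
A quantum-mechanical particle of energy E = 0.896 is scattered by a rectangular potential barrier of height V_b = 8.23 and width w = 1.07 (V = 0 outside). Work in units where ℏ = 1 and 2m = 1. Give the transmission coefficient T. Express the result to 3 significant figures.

T = 0.00473

Since E < V_b the interior solution is evanescent with decay constant κ = √(2m(V_b − E))/ℏ = 2.708.
κw = 2.898, sinh(κw) = 9.039.
Matching ψ, ψ′ at both faces gives T = [1 + V_b² sinh²(κw) / (4E(V_b − E))]⁻¹ = 1/211.5 = 0.00473.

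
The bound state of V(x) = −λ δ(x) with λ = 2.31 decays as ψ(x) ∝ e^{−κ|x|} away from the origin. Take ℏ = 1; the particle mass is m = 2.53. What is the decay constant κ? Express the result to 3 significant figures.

κ = 5.84

Integrating the TISE across x = 0 gives the cusp condition ψ'(0⁺) − ψ'(0⁻) = −(2mλ/ℏ²)ψ(0).
With ψ ∝ e^{−κ|x|} this yields −2κ = −2mλ/ℏ², so κ = mλ/ℏ² = 5.844.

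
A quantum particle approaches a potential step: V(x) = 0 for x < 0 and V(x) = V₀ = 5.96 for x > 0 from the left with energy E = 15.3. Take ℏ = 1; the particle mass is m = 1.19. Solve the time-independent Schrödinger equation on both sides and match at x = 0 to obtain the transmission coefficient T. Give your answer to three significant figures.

T = 0.985

On each side the TISE gives plane waves with k = √(2m(E − V))/ℏ: k₁ = √(2·1.19·15.3) = 6.034, k₂ = √(2·1.19·9.34) = 4.715.
Matching ψ and ψ′ at x = 0 gives r = (k₁ − k₂)/(k₁ + k₂), so R = r² = 0.01507 and T = 1 − R = 0.9849.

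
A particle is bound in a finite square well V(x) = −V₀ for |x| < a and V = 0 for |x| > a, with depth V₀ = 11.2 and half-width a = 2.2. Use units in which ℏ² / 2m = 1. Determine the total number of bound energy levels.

Define the well-strength parameter z₀ = (a/ℏ)√(2mV₀) = 2.2 × √(2·0.5·11.2) = 7.363.
The even/odd transcendental equations gain one root per π/2 in z₀, giving N = 1 + ⌊2z₀/π⌋ = 1 + ⌊4.687⌋ = 5.

N = 5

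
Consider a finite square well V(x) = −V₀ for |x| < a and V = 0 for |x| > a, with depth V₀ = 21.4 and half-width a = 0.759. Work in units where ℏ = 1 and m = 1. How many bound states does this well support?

Define the well-strength parameter z₀ = (a/ℏ)√(2mV₀) = 0.759 × √(2·1·21.4) = 4.966.
The even/odd transcendental equations gain one root per π/2 in z₀, giving N = 1 + ⌊2z₀/π⌋ = 1 + ⌊3.161⌋ = 4.

N = 4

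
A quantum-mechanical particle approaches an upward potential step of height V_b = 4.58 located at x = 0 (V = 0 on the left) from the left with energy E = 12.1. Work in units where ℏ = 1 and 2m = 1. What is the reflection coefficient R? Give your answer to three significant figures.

On each side the TISE gives plane waves with k = √(2m(E − V))/ℏ: k₁ = √(2·½·12.1) = 3.479, k₂ = √(2·½·7.52) = 2.742.
Matching ψ and ψ′ at x = 0 gives r = (k₁ − k₂)/(k₁ + k₂), so R = r² = 0.01401 and T = 1 − R = 0.9860.

R = 0.0140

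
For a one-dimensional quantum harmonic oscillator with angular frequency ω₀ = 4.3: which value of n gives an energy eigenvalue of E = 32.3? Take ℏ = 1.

n = 7

E_n = ℏω₀(n + ½) ⇒ n = E/(ℏω₀) − ½ = 32.3/4.3 − 0.5 = 7.012 → n = 7.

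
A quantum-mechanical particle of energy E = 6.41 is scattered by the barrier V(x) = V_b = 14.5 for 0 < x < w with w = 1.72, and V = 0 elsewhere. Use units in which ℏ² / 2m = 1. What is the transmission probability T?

E < V_b: inside the barrier ψ ∝ e^{±κx} with κ = √(2m(V_b − E))/ℏ = 2.844.
κw = 4.892, sinh(κw) = 66.62.
Matching ψ, ψ′ at both faces gives T = [1 + V_b² sinh²(κw) / (4E(V_b − E))]⁻¹ = 1/4499 = 0.000222.

T = 0.000222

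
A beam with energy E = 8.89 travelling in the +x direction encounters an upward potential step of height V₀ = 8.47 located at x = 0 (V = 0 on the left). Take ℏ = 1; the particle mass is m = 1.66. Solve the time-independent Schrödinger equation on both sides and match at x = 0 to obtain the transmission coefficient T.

T = 0.587

On each side the TISE gives plane waves with k = √(2m(E − V))/ℏ: k₁ = √(2·1.66·8.89) = 5.433, k₂ = √(2·1.66·0.42) = 1.181.
Continuity of ψ and ψ′ at the step yields the reflection amplitude r = (k₁ − k₂)/(k₁ + k₂) = 0.6429; thus R = |r|² = 0.4133, T = 0.5867.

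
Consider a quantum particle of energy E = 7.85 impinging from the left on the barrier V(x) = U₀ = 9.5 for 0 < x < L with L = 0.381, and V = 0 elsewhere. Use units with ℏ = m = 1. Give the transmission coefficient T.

T = 0.506

Since E < U₀ the interior solution is evanescent with decay constant κ = √(2m(U₀ − E))/ℏ = 1.817.
κL = 0.6921, sinh(κL) = 0.7487.
The exact tunnelling result is T⁻¹ = 1 + U₀² sinh²(κL) / [4E(U₀ − E)] = 1.976, so T = 0.506.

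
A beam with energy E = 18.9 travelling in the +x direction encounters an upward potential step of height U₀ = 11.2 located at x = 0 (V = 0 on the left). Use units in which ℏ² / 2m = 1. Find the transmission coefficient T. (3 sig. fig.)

T = 0.951

The wavenumbers are k₁ = √(2mE)/ℏ = 4.347 on the left and k₂ = √(2m(E − U₀))/ℏ = 2.775 on the right.
Matching ψ and ψ′ at x = 0 gives r = (k₁ − k₂)/(k₁ + k₂), so R = r² = 0.04875 and T = 1 − R = 0.9513.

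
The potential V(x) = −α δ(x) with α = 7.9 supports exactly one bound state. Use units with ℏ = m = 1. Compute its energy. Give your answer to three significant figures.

For x ≠ 0 the bound state is ψ ∝ e^{−κ|x|}; integrating the TISE across the delta gives the cusp condition 2κ = 2mα/ℏ², so κ = 7.900.
Then E = −ℏ²κ²/(2m) = −mα²/(2ℏ²) = -31.21.

E = -31.2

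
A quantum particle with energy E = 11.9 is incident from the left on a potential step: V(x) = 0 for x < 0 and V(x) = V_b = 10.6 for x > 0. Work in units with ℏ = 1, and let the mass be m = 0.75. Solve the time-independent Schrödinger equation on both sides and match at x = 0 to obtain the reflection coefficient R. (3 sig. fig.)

R = 0.253

On each side the TISE gives plane waves with k = √(2m(E − V))/ℏ: k₁ = √(2·0.75·11.9) = 4.225, k₂ = √(2·0.75·1.3) = 1.396.
Continuity of ψ and ψ′ at the step yields the reflection amplitude r = (k₁ − k₂)/(k₁ + k₂) = 0.5032; thus R = |r|² = 0.2532, T = 0.7468.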